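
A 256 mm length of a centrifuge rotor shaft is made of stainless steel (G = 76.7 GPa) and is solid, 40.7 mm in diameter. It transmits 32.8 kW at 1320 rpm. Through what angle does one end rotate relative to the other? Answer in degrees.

0.168°

ω = 2π·1320/60 = 138.2 rad/s, so T = P/ω = 32.8×10³ / 138.2 = 237.3 N·m.
J = πd⁴/32 = π(0.0407)⁴/32 = 2.694×10^-7 m⁴.
θ = T·L/(G·J) = 237.3 × 0.256 / (76.7×10⁹ × 2.694×10^-7) = 2.940×10^-3 rad.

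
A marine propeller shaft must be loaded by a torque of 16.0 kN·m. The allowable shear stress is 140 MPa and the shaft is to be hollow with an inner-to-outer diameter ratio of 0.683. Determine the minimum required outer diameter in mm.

90.6 mm

For a hollow shaft with d_i/d_o = 0.683: τ_max = 16T/(π d_o³ (1−k⁴)), so d_o = [16T/(π τ_allow (1−k⁴))]^(1/3) = [16·16000/(π·1.40×10^8·0.7824)]^(1/3) = 0.09061 m.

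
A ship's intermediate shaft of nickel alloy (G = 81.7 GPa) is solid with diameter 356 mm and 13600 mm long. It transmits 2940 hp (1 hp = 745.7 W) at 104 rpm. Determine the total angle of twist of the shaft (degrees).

1.22°

ω = 2π·104/60 = 10.89 rad/s, so T = P/ω = 2940×745.7 / 10.89 = 201300 N·m.
J = πd⁴/32 = π(0.356)⁴/32 = 1.577×10^-3 m⁴.
θ = T·L/(G·J) = 201300 × 13.6 / (81.7×10⁹ × 1.577×10^-3) = 0.02125 rad.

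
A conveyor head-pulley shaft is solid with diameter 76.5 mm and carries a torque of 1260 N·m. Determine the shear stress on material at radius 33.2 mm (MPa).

J = πd⁴/32 = π(0.0765)⁴/32 = 3.362×10^-6 m⁴.
Shear stress varies linearly with radius: τ = T·r/J = 1260 × 0.0332 / 3.362×10^-6 = 1.244×10^7 Pa.

12.4 MPa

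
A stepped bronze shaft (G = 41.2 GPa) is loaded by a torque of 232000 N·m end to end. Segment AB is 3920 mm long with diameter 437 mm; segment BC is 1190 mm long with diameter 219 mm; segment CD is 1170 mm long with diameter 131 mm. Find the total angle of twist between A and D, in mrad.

264 mrad

J_AB = π(0.437)⁴/32 = 3.58×10^-3 m⁴; J_BC = π(0.219)⁴/32 = 2.26×10^-4 m⁴; J_CD = π(0.131)⁴/32 = 2.89×10^-5 m⁴.
θ = (T/G)·Σ L_i/J_i = (232000/41.2×10⁹)·(3.92/3.58×10^-3 + 1.19/2.26×10^-4 + 1.17/2.89×10^-5) = 0.2637 rad.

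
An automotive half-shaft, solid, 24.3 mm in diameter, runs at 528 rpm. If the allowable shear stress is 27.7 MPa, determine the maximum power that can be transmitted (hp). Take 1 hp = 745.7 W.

5.79 hp

J = πd⁴/32 = π(0.0243)⁴/32 = 3.423×10^-8 m⁴.
T_max = τ_allow·J/r = 2.77×10^7 × 3.423×10^-8 / 0.0122 = 78.04 N·m.
ω = 2π·528/60 = 55.29 rad/s, so P_max = T_max·ω = 4315 W.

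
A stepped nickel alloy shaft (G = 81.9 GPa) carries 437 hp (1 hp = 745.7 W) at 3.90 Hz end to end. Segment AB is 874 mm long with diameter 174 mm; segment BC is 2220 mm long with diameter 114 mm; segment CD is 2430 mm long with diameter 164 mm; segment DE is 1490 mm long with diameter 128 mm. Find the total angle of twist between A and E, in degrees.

2.18°

ω = 2π·3.90 = 24.50 rad/s, so T = P/ω = 437×745.7 / 24.50 = 13300 N·m.
J_AB = π(0.174)⁴/32 = 9.00×10^-5 m⁴; J_BC = π(0.114)⁴/32 = 1.66×10^-5 m⁴; J_CD = π(0.164)⁴/32 = 7.10×10^-5 m⁴; J_DE = π(0.128)⁴/32 = 2.64×10^-5 m⁴.
θ = (T/G)·Σ L_i/J_i = (13300/81.9×10⁹)·(0.874/9.00×10^-5 + 2.22/1.66×10^-5 + 2.43/7.10×10^-5 + 1.49/2.64×10^-5) = 0.03805 rad.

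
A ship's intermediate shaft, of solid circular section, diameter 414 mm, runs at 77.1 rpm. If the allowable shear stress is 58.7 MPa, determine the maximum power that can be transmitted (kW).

J = πd⁴/32 = π(0.414)⁴/32 = 2.884×10^-3 m⁴.
T_max = τ_allow·J/r = 5.87×10^7 × 2.884×10^-3 / 0.207 = 817800 N·m.
ω = 2π·77.1/60 = 8.074 rad/s, so P_max = T_max·ω = 6.603×10^6 W.

6600 kW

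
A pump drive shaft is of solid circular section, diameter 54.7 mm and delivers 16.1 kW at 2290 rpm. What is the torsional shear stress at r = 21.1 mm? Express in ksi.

ω = 2π·2290/60 = 239.8 rad/s, so T = P/ω = 16.1×10³ / 239.8 = 67.14 N·m.
J = πd⁴/32 = π(0.0547)⁴/32 = 8.789×10^-7 m⁴.
Shear stress varies linearly with radius: τ = T·r/J = 67.14 × 0.0211 / 8.789×10^-7 = 1.612×10^6 Pa.

0.234 ksi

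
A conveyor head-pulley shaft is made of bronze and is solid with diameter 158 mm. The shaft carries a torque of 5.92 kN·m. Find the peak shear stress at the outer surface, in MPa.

J = πd⁴/32 = π(0.158)⁴/32 = 6.118×10^-5 m⁴.
τ_max = T·r/J = 5920 × 0.0790 / 6.118×10^-5 = 7.644×10^6 Pa.

7.64 MPa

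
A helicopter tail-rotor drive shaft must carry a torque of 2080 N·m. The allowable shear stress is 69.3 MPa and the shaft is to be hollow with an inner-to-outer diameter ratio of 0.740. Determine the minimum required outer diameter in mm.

60.2 mm

For a hollow shaft with d_i/d_o = 0.740: τ_max = 16T/(π d_o³ (1−k⁴)), so d_o = [16T/(π τ_allow (1−k⁴))]^(1/3) = [16·2080/(π·6.93×10^7·0.7001)]^(1/3) = 0.06022 m.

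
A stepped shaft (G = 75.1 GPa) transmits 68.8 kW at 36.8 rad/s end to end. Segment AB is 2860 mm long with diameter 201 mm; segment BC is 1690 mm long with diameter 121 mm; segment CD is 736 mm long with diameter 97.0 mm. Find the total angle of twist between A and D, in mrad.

4.55 mrad

ω = 36.8 rad/s, so T = P/ω = 68.8×10³ / 36.80 = 1870 N·m.
J_AB = π(0.201)⁴/32 = 1.60×10^-4 m⁴; J_BC = π(0.121)⁴/32 = 2.10×10^-5 m⁴; J_CD = π(0.0970)⁴/32 = 8.69×10^-6 m⁴.
θ = (T/G)·Σ L_i/J_i = (1870/75.1×10⁹)·(2.86/1.60×10^-4 + 1.69/2.10×10^-5 + 0.736/8.69×10^-6) = 4.552×10^-3 rad.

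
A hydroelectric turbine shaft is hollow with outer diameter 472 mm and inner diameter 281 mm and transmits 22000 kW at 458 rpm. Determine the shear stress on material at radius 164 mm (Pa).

1.77e7 Pa

ω = 2π·458/60 = 47.96 rad/s, so T = P/ω = 22000×10³ / 47.96 = 458700 N·m.
J = π(d_o⁴ − d_i⁴)/32 = π(0.472⁴ − 0.281⁴)/32 = 4.261×10^-3 m⁴.
Shear stress varies linearly with radius: τ = T·r/J = 458700 × 0.164 / 4.261×10^-3 = 1.766×10^7 Pa.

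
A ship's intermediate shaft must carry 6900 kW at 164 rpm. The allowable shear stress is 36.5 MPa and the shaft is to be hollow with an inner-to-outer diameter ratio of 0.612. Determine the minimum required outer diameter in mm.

ω = 2π·164/60 = 17.17 rad/s, so T = P/ω = 6900×10³ / 17.17 = 401800 N·m.
For a hollow shaft with d_i/d_o = 0.612: τ_max = 16T/(π d_o³ (1−k⁴)), so d_o = [16T/(π τ_allow (1−k⁴))]^(1/3) = [16·401800/(π·3.65×10^7·0.8597)]^(1/3) = 0.4025 m.

403 mm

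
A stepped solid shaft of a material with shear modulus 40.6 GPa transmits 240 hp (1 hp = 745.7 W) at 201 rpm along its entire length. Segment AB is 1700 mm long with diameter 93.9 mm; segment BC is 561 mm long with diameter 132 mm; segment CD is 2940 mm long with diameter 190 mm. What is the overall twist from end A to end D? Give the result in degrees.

ω = 2π·201/60 = 21.05 rad/s, so T = P/ω = 240×745.7 / 21.05 = 8503 N·m.
J_AB = π(0.0939)⁴/32 = 7.63×10^-6 m⁴; J_BC = π(0.132)⁴/32 = 2.98×10^-5 m⁴; J_CD = π(0.190)⁴/32 = 1.28×10^-4 m⁴.
θ = (T/G)·Σ L_i/J_i = (8503/40.6×10⁹)·(1.70/7.63×10^-6 + 0.561/2.98×10^-5 + 2.94/1.28×10^-4) = 0.05540 rad.

3.17°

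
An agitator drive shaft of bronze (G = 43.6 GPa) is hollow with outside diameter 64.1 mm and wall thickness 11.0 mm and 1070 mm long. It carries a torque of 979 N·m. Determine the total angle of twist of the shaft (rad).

J = π(d_o⁴ − d_i⁴)/32 = π(0.0641⁴ − 0.0421⁴)/32 = 1.349×10^-6 m⁴.
θ = T·L/(G·J) = 979.0 × 1.07 / (43.6×10⁹ × 1.349×10^-6) = 0.01781 rad.

0.0178 rad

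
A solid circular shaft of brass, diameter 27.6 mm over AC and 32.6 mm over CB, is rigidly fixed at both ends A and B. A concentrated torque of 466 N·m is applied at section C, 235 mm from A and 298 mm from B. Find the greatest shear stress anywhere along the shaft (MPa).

44.5 MPa

Compatibility: T_A·a/J_AC = T_B·b/J_CB with T_A + T_B = T₀.
J_AC = 5.70×10^-8 m⁴, J_CB = 1.11×10^-7 m⁴, so T_A = T₀·(J_AC/a)/((J_AC/a)+(J_CB/b)) = 183.8 N·m, T_B = 282.2 N·m.
τ in each portion: τ_AC = 4.45×10^7 Pa, τ_CB = 4.15×10^7 Pa; maximum is in AC.
τ_max = T_AC·r/J = 183.8·0.0138/5.70×10^-8 = 4.453×10^7 Pa.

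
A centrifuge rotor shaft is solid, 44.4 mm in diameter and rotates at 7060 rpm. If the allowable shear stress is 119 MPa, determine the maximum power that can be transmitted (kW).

1510 kW

J = πd⁴/32 = π(0.0444)⁴/32 = 3.815×10^-7 m⁴.
T_max = τ_allow·J/r = 1.19×10^8 × 3.815×10^-7 / 0.0222 = 2045 N·m.
ω = 2π·7060/60 = 739.3 rad/s, so P_max = T_max·ω = 1.512×10^6 W.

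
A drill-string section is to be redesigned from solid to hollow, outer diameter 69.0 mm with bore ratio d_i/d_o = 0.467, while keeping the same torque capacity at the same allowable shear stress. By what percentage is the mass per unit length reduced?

Equal τ_max and T ⇒ the solid shaft needs d_s³ = d_o³(1−k⁴), so d_s = 69.0·(1−0.467⁴)^(1/3) = 67.89 mm.
Area ratio A_h/A_s = d_o²(1−k²)/d_s² = (1−k²)/(1−k⁴)^(2/3) = 0.8077.
Mass saving = 1 − 0.8077 = 19.2 %.

19.2 %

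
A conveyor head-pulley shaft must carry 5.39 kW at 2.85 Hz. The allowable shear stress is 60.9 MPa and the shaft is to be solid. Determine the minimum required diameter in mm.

29.3 mm

ω = 2π·2.85 = 17.91 rad/s, so T = P/ω = 5.39×10³ / 17.91 = 301.0 N·m.
For a solid shaft τ_max = 16T/(πd³), so d = (16T/(π τ_allow))^(1/3) = (16·301.0/(π·6.09×10^7))^(1/3) = 0.02931 m.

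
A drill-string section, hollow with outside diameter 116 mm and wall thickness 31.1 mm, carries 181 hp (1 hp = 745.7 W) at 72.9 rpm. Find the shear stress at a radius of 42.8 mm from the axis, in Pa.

4.46e7 Pa

ω = 2π·72.9/60 = 7.634 rad/s, so T = P/ω = 181×745.7 / 7.634 = 17680 N·m.
J = π(d_o⁴ − d_i⁴)/32 = π(0.116⁴ − 0.0538⁴)/32 = 1.695×10^-5 m⁴.
Shear stress varies linearly with radius: τ = T·r/J = 17680 × 0.0428 / 1.695×10^-5 = 4.463×10^7 Pa.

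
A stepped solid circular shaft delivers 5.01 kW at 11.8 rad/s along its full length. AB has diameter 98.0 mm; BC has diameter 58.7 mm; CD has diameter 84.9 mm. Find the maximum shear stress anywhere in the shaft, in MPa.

10.7 MPa

ω = 11.8 rad/s, so T = P/ω = 5.01×10³ / 11.80 = 424.6 N·m.
Under the same torque, τ_max = 16T/(πd³) is largest where d is smallest — segment BC (d = 58.7 mm).
τ_max = 16·424.6/(π·(0.0587)³) = 1.069×10^7 Pa.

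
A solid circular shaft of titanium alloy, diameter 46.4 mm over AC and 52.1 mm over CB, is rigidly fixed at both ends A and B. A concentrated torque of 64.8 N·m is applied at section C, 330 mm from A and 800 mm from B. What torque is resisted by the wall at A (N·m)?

39.1 N·m

Compatibility: T_A·a/J_AC = T_B·b/J_CB with T_A + T_B = T₀.
J_AC = 4.55×10^-7 m⁴, J_CB = 7.23×10^-7 m⁴, so T_A = T₀·(J_AC/a)/((J_AC/a)+(J_CB/b)) = 39.14 N·m, T_B = 25.66 N·m.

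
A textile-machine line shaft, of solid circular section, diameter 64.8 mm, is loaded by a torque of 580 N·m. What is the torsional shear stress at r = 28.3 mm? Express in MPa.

J = πd⁴/32 = π(0.0648)⁴/32 = 1.731×10^-6 m⁴.
Shear stress varies linearly with radius: τ = T·r/J = 580.0 × 0.0283 / 1.731×10^-6 = 9.482×10^6 Pa.

9.48 MPa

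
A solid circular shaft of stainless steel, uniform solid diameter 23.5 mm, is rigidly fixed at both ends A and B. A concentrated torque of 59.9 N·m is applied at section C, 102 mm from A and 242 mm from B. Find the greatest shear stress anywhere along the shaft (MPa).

16.5 MPa

With uniform GJ and both ends fixed, compatibility θ_AC = θ_CB gives T_A·a = T_B·b, together with T_A + T_B = T₀.
T_A = T₀·b/(a+b) = 59.90·242/344.0 = 42.14 N·m; T_B = 17.76 N·m.
τ in each portion: τ_AC = 1.65×10^7 Pa, τ_CB = 6.97×10^6 Pa; maximum is in AC.
τ_max = T_AC·r/J = 42.14·0.0118/2.99×10^-8 = 1.654×10^7 Pa.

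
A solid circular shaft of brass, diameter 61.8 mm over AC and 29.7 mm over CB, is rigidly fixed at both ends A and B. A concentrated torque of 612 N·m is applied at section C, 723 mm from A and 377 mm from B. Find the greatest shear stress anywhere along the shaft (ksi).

Compatibility: T_A·a/J_AC = T_B·b/J_CB with T_A + T_B = T₀.
J_AC = 1.43×10^-6 m⁴, J_CB = 7.64×10^-8 m⁴, so T_A = T₀·(J_AC/a)/((J_AC/a)+(J_CB/b)) = 555.2 N·m, T_B = 56.80 N·m.
τ in each portion: τ_AC = 1.20×10^7 Pa, τ_CB = 1.10×10^7 Pa; maximum is in AC.
τ_max = T_AC·r/J = 555.2·0.0309/1.43×10^-6 = 1.198×10^7 Pa.

1.74 ksi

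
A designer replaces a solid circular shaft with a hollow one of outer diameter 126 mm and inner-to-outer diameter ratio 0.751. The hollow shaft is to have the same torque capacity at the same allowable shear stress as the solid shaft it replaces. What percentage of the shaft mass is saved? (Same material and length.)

Equal τ_max and T ⇒ the solid shaft needs d_s³ = d_o³(1−k⁴), so d_s = 126·(1−0.751⁴)^(1/3) = 110.9 mm.
Area ratio A_h/A_s = d_o²(1−k²)/d_s² = (1−k²)/(1−k⁴)^(2/3) = 0.5628.
Mass saving = 1 − 0.5628 = 43.7 %.

43.7 %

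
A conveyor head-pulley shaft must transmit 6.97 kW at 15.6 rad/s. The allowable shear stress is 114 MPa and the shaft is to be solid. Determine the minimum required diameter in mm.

ω = 15.6 rad/s, so T = P/ω = 6.97×10³ / 15.60 = 446.8 N·m.
For a solid shaft τ_max = 16T/(πd³), so d = (16T/(π τ_allow))^(1/3) = (16·446.8/(π·1.14×10^8))^(1/3) = 0.02713 m.

27.1 mm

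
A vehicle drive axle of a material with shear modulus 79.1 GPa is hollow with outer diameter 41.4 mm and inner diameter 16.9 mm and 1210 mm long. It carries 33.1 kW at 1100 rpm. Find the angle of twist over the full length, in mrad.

15.7 mrad

ω = 2π·1100/60 = 115.2 rad/s, so T = P/ω = 33.1×10³ / 115.2 = 287.3 N·m.
J = π(d_o⁴ − d_i⁴)/32 = π(0.0414⁴ − 0.0169⁴)/32 = 2.804×10^-7 m⁴.
θ = T·L/(G·J) = 287.3 × 1.21 / (79.1×10⁹ × 2.804×10^-7) = 0.01568 rad.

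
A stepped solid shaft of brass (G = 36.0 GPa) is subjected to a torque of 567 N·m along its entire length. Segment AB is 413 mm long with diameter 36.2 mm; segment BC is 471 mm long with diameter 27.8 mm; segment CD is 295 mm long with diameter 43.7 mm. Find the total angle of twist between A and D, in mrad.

178 mrad

J_AB = π(0.0362)⁴/32 = 1.69×10^-7 m⁴; J_BC = π(0.0278)⁴/32 = 5.86×10^-8 m⁴; J_CD = π(0.0437)⁴/32 = 3.58×10^-7 m⁴.
θ = (T/G)·Σ L_i/J_i = (567.0/36.0×10⁹)·(0.413/1.69×10^-7 + 0.471/5.86×10^-8 + 0.295/3.58×10^-7) = 0.1781 rad.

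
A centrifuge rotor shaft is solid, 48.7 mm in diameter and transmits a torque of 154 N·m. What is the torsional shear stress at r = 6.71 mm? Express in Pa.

J = πd⁴/32 = π(0.0487)⁴/32 = 5.522×10^-7 m⁴.
Shear stress varies linearly with radius: τ = T·r/J = 154.0 × 0.00671 / 5.522×10^-7 = 1.871×10^6 Pa.

1.87e6 Pa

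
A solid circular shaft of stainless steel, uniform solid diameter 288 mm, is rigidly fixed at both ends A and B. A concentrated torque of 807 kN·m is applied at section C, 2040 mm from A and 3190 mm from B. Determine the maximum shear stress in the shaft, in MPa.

With uniform GJ and both ends fixed, compatibility θ_AC = θ_CB gives T_A·a = T_B·b, together with T_A + T_B = T₀.
T_A = T₀·b/(a+b) = 807000·3190/5230 = 492200 N·m; T_B = 314800 N·m.
τ in each portion: τ_AC = 1.05×10^8 Pa, τ_CB = 6.71×10^7 Pa; maximum is in AC.
τ_max = T_AC·r/J = 492200·0.144/6.75×10^-4 = 1.049×10^8 Pa.

105 MPa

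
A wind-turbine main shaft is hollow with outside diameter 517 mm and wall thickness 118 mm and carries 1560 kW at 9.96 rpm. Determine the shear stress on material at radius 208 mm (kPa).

ω = 2π·9.96/60 = 1.043 rad/s, so T = P/ω = 1560×10³ / 1.043 = 1.496e6 N·m.
J = π(d_o⁴ − d_i⁴)/32 = π(0.517⁴ − 0.281⁴)/32 = 6.402×10^-3 m⁴.
Shear stress varies linearly with radius: τ = T·r/J = 1.496e6 × 0.208 / 6.402×10^-3 = 4.860×10^7 Pa.

48600 kPa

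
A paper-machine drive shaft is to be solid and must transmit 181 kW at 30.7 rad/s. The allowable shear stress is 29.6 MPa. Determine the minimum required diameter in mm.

ω = 30.7 rad/s, so T = P/ω = 181×10³ / 30.70 = 5896 N·m.
For a solid shaft τ_max = 16T/(πd³), so d = (16T/(π τ_allow))^(1/3) = (16·5896/(π·2.96×10^7))^(1/3) = 0.1005 m.

100 mm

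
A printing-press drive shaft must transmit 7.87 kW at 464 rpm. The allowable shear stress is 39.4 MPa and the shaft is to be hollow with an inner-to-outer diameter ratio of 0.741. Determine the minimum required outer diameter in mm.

ω = 2π·464/60 = 48.59 rad/s, so T = P/ω = 7.87×10³ / 48.59 = 162.0 N·m.
For a hollow shaft with d_i/d_o = 0.741: τ_max = 16T/(π d_o³ (1−k⁴)), so d_o = [16T/(π τ_allow (1−k⁴))]^(1/3) = [16·162.0/(π·3.94×10^7·0.6985)]^(1/3) = 0.03106 m.

31.1 mm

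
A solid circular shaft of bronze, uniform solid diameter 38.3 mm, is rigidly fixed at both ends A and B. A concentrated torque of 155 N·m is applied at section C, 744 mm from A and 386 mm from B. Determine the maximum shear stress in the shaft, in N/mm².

9.25 N/mm²

With uniform GJ and both ends fixed, compatibility θ_AC = θ_CB gives T_A·a = T_B·b, together with T_A + T_B = T₀.
T_A = T₀·b/(a+b) = 155.0·386/1130 = 52.95 N·m; T_B = 102.1 N·m.
τ in each portion: τ_AC = 4.80×10^6 Pa, τ_CB = 9.25×10^6 Pa; maximum is in CB.
τ_max = T_CB·r/J = 102.1·0.0191/2.11×10^-7 = 9.251×10^6 Pa.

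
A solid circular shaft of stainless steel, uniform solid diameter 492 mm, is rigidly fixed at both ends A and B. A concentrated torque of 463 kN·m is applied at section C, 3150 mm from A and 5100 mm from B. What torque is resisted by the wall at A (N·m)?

With uniform GJ and both ends fixed, compatibility θ_AC = θ_CB gives T_A·a = T_B·b, together with T_A + T_B = T₀.
T_A = T₀·b/(a+b) = 463000·5100/8250 = 286200 N·m; T_B = 176800 N·m.

286000 N·m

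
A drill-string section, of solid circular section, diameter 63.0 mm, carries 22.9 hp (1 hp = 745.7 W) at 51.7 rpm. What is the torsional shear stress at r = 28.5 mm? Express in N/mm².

58.1 N/mm²

ω = 2π·51.7/60 = 5.414 rad/s, so T = P/ω = 22.9×745.7 / 5.414 = 3154 N·m.
J = πd⁴/32 = π(0.0630)⁴/32 = 1.547×10^-6 m⁴.
Shear stress varies linearly with radius: τ = T·r/J = 3154 × 0.0285 / 1.547×10^-6 = 5.813×10^7 Pa.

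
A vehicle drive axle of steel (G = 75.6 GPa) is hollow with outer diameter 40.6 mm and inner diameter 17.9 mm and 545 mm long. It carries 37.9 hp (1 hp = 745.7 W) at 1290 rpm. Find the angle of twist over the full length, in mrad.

ω = 2π·1290/60 = 135.1 rad/s, so T = P/ω = 37.9×745.7 / 135.1 = 209.2 N·m.
J = π(d_o⁴ − d_i⁴)/32 = π(0.0406⁴ − 0.0179⁴)/32 = 2.567×10^-7 m⁴.
θ = T·L/(G·J) = 209.2 × 0.545 / (75.6×10⁹ × 2.567×10^-7) = 5.876×10^-3 rad.

5.88 mrad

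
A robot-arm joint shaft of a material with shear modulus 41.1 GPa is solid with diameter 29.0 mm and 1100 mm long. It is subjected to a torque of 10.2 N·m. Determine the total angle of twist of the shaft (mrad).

J = πd⁴/32 = π(0.0290)⁴/32 = 6.944×10^-8 m⁴.
θ = T·L/(G·J) = 10.20 × 1.10 / (41.1×10⁹ × 6.944×10^-8) = 3.932×10^-3 rad.

3.93 mrad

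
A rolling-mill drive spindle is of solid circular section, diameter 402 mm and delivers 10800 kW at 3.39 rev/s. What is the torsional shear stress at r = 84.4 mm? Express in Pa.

ω = 2π·3.39 = 21.30 rad/s, so T = P/ω = 10800×10³ / 21.30 = 507000 N·m.
J = πd⁴/32 = π(0.402)⁴/32 = 2.564×10^-3 m⁴.
Shear stress varies linearly with radius: τ = T·r/J = 507000 × 0.0844 / 2.564×10^-3 = 1.669×10^7 Pa.

1.67e7 Pa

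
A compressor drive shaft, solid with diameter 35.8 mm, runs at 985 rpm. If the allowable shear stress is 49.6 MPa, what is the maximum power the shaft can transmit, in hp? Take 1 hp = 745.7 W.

61.8 hp

J = πd⁴/32 = π(0.0358)⁴/32 = 1.613×10^-7 m⁴.
T_max = τ_allow·J/r = 4.96×10^7 × 1.613×10^-7 / 0.0179 = 446.8 N·m.
ω = 2π·985/60 = 103.1 rad/s, so P_max = T_max·ω = 4.609×10^4 W.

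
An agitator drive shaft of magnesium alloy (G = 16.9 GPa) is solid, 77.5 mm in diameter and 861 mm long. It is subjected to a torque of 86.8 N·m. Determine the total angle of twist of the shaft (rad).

J = πd⁴/32 = π(0.0775)⁴/32 = 3.542×10^-6 m⁴.
θ = T·L/(G·J) = 86.80 × 0.861 / (16.9×10⁹ × 3.542×10^-6) = 1.249×10^-3 rad.

0.00125 rad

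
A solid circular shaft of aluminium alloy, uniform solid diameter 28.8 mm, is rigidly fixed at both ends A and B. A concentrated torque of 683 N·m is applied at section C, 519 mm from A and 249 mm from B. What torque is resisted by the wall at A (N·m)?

With uniform GJ and both ends fixed, compatibility θ_AC = θ_CB gives T_A·a = T_B·b, together with T_A + T_B = T₀.
T_A = T₀·b/(a+b) = 683.0·249/768.0 = 221.4 N·m; T_B = 461.6 N·m.

221 N·m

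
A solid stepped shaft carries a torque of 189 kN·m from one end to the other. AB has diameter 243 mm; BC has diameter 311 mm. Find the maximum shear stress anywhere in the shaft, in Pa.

6.71e7 Pa

Under the same torque, τ_max = 16T/(πd³) is largest where d is smallest — segment AB (d = 243 mm).
τ_max = 16·189000/(π·(0.243)³) = 6.708×10^7 Pa.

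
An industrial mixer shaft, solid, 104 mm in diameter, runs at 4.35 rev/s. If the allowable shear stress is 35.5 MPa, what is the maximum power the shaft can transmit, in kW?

214 kW

J = πd⁴/32 = π(0.104)⁴/32 = 1.149×10^-5 m⁴.
T_max = τ_allow·J/r = 3.55×10^7 × 1.149×10^-5 / 0.0520 = 7841 N·m.
ω = 2π·4.35 = 27.33 rad/s, so P_max = T_max·ω = 2.143×10^5 W.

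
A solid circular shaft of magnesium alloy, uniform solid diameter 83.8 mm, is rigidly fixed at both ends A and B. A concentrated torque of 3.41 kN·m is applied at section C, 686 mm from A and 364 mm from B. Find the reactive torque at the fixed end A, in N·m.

With uniform GJ and both ends fixed, compatibility θ_AC = θ_CB gives T_A·a = T_B·b, together with T_A + T_B = T₀.
T_A = T₀·b/(a+b) = 3410·364/1050 = 1182 N·m; T_B = 2228 N·m.

1180 N·m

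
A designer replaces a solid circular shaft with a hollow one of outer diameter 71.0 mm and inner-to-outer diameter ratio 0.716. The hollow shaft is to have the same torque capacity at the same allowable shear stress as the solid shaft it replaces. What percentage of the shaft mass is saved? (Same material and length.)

40.3 %

Equal τ_max and T ⇒ the solid shaft needs d_s³ = d_o³(1−k⁴), so d_s = 71.0·(1−0.716⁴)^(1/3) = 64.14 mm.
Area ratio A_h/A_s = d_o²(1−k²)/d_s² = (1−k²)/(1−k⁴)^(2/3) = 0.5972.
Mass saving = 1 − 0.5972 = 40.3 %.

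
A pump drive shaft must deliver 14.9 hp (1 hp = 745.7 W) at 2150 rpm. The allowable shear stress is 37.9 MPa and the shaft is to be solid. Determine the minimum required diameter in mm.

ω = 2π·2150/60 = 225.1 rad/s, so T = P/ω = 14.9×745.7 / 225.1 = 49.35 N·m.
For a solid shaft τ_max = 16T/(πd³), so d = (16T/(π τ_allow))^(1/3) = (16·49.35/(π·3.79×10^7))^(1/3) = 0.01879 m.

18.8 mm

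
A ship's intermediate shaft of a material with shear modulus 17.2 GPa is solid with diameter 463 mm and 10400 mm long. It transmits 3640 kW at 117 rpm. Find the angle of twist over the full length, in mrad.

39.8 mrad

ω = 2π·117/60 = 12.25 rad/s, so T = P/ω = 3640×10³ / 12.25 = 297100 N·m.
J = πd⁴/32 = π(0.463)⁴/32 = 4.512×10^-3 m⁴.
θ = T·L/(G·J) = 297100 × 10.4 / (17.2×10⁹ × 4.512×10^-3) = 0.03982 rad.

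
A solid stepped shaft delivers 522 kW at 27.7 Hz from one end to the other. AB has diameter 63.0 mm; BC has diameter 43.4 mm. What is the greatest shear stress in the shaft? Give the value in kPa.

ω = 2π·27.7 = 174.0 rad/s, so T = P/ω = 522×10³ / 174.0 = 2999 N·m.
Under the same torque, τ_max = 16T/(πd³) is largest where d is smallest — segment BC (d = 43.4 mm).
τ_max = 16·2999/(π·(0.0434)³) = 1.869×10^8 Pa.

187000 kPa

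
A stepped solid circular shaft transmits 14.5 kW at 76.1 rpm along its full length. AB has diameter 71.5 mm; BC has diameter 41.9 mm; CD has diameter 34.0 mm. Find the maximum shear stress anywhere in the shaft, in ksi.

34.2 ksi

ω = 2π·76.1/60 = 7.969 rad/s, so T = P/ω = 14.5×10³ / 7.969 = 1820 N·m.
Under the same torque, τ_max = 16T/(πd³) is largest where d is smallest — segment CD (d = 34.0 mm).
τ_max = 16·1820/(π·(0.0340)³) = 2.358×10^8 Pa.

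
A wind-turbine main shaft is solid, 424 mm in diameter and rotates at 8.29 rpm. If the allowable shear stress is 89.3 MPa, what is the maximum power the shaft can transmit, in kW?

J = πd⁴/32 = π(0.424)⁴/32 = 3.173×10^-3 m⁴.
T_max = τ_allow·J/r = 8.93×10^7 × 3.173×10^-3 / 0.212 = 1.337e6 N·m.
ω = 2π·8.29/60 = 0.8681 rad/s, so P_max = T_max·ω = 1.160×10^6 W.

1160 kW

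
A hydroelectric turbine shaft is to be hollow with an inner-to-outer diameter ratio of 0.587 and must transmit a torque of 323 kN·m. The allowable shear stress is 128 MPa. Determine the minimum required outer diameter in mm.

244 mm

For a hollow shaft with d_i/d_o = 0.587: τ_max = 16T/(π d_o³ (1−k⁴)), so d_o = [16T/(π τ_allow (1−k⁴))]^(1/3) = [16·323000/(π·1.28×10^8·0.8813)]^(1/3) = 0.2443 m.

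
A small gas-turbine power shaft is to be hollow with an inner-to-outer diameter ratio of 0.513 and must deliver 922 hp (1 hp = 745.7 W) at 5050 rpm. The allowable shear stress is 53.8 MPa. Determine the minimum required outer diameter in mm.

ω = 2π·5050/60 = 528.8 rad/s, so T = P/ω = 922×745.7 / 528.8 = 1300 N·m.
For a hollow shaft with d_i/d_o = 0.513: τ_max = 16T/(π d_o³ (1−k⁴)), so d_o = [16T/(π τ_allow (1−k⁴))]^(1/3) = [16·1300/(π·5.38×10^7·0.9307)]^(1/3) = 0.05095 m.

50.9 mm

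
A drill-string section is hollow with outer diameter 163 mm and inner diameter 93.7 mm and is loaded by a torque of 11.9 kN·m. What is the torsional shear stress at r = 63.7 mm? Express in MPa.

12.3 MPa

J = π(d_o⁴ − d_i⁴)/32 = π(0.163⁴ − 0.0937⁴)/32 = 6.174×10^-5 m⁴.
Shear stress varies linearly with radius: τ = T·r/J = 11900 × 0.0637 / 6.174×10^-5 = 1.228×10^7 Pa.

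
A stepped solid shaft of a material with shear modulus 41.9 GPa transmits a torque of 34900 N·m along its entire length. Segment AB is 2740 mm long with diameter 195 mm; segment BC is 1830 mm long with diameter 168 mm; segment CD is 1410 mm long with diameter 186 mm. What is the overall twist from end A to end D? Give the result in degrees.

2.61°

J_AB = π(0.195)⁴/32 = 1.42×10^-4 m⁴; J_BC = π(0.168)⁴/32 = 7.82×10^-5 m⁴; J_CD = π(0.186)⁴/32 = 1.18×10^-4 m⁴.
θ = (T/G)·Σ L_i/J_i = (34900/41.9×10⁹)·(2.74/1.42×10^-4 + 1.83/7.82×10^-5 + 1.41/1.18×10^-4) = 0.04556 rad.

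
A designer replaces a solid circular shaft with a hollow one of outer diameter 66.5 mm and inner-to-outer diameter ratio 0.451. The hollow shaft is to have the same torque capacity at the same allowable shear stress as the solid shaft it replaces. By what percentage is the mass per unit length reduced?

Equal τ_max and T ⇒ the solid shaft needs d_s³ = d_o³(1−k⁴), so d_s = 66.5·(1−0.451⁴)^(1/3) = 65.57 mm.
Area ratio A_h/A_s = d_o²(1−k²)/d_s² = (1−k²)/(1−k⁴)^(2/3) = 0.8194.
Mass saving = 1 − 0.8194 = 18.1 %.

18.1 %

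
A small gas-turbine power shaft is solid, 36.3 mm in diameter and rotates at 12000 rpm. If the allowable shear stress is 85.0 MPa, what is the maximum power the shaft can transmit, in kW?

J = πd⁴/32 = π(0.0363)⁴/32 = 1.705×10^-7 m⁴.
T_max = τ_allow·J/r = 8.50×10^7 × 1.705×10^-7 / 0.0181 = 798.3 N·m.
ω = 2π·12000/60 = 1257 rad/s, so P_max = T_max·ω = 1.003×10^6 W.

1000 kW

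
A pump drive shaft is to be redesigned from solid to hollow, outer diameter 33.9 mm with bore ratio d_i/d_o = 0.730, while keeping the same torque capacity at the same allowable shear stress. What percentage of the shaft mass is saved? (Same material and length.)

Equal τ_max and T ⇒ the solid shaft needs d_s³ = d_o³(1−k⁴), so d_s = 33.9·(1−0.730⁴)^(1/3) = 30.33 mm.
Area ratio A_h/A_s = d_o²(1−k²)/d_s² = (1−k²)/(1−k⁴)^(2/3) = 0.5836.
Mass saving = 1 − 0.5836 = 41.6 %.

41.6 %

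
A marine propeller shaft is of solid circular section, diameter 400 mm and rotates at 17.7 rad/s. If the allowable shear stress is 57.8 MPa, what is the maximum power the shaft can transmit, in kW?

J = πd⁴/32 = π(0.400)⁴/32 = 2.513×10^-3 m⁴.
T_max = τ_allow·J/r = 5.78×10^7 × 2.513×10^-3 / 0.200 = 726300 N·m.
ω = 17.7 rad/s, so P_max = T_max·ω = 1.286×10^7 W.

12900 kW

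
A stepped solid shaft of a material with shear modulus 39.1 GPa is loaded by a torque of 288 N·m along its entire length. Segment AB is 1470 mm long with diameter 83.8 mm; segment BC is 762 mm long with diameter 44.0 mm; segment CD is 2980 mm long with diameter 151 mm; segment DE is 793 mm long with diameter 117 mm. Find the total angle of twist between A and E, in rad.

J_AB = π(0.0838)⁴/32 = 4.84×10^-6 m⁴; J_BC = π(0.0440)⁴/32 = 3.68×10^-7 m⁴; J_CD = π(0.151)⁴/32 = 5.10×10^-5 m⁴; J_DE = π(0.117)⁴/32 = 1.84×10^-5 m⁴.
θ = (T/G)·Σ L_i/J_i = (288.0/39.1×10⁹)·(1.47/4.84×10^-6 + 0.762/3.68×10^-7 + 2.98/5.10×10^-5 + 0.793/1.84×10^-5) = 0.01824 rad.

0.0182 rad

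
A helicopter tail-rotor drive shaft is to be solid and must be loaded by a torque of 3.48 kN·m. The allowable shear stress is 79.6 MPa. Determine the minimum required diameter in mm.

60.6 mm

For a solid shaft τ_max = 16T/(πd³), so d = (16T/(π τ_allow))^(1/3) = (16·3480/(π·7.96×10^7))^(1/3) = 0.06061 m.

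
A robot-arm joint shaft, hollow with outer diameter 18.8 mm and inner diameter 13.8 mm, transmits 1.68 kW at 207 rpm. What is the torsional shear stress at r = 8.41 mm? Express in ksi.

ω = 2π·207/60 = 21.68 rad/s, so T = P/ω = 1.68×10³ / 21.68 = 77.50 N·m.
J = π(d_o⁴ − d_i⁴)/32 = π(0.0188⁴ − 0.0138⁴)/32 = 8.703×10^-9 m⁴.
Shear stress varies linearly with radius: τ = T·r/J = 77.50 × 0.00841 / 8.703×10^-9 = 7.489×10^7 Pa.

10.9 ksi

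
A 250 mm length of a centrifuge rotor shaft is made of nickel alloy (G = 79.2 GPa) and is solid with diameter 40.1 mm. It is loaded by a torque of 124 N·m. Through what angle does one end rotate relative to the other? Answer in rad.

J = πd⁴/32 = π(0.0401)⁴/32 = 2.539×10^-7 m⁴.
θ = T·L/(G·J) = 124.0 × 0.250 / (79.2×10⁹ × 2.539×10^-7) = 1.542×10^-3 rad.

0.00154 rad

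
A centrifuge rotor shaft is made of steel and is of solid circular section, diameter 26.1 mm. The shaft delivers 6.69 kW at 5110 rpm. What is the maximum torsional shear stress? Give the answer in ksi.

0.519 ksi

ω = 2π·5110/60 = 535.1 rad/s, so T = P/ω = 6.69×10³ / 535.1 = 12.50 N·m.
J = πd⁴/32 = π(0.0261)⁴/32 = 4.556×10^-8 m⁴.
τ_max = T·r/J = 12.50 × 0.0131 / 4.556×10^-8 = 3.581×10^6 Pa.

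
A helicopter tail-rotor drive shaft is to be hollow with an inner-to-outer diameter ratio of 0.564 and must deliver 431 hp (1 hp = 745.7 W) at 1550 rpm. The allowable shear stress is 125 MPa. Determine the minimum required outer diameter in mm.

44.8 mm

ω = 2π·1550/60 = 162.3 rad/s, so T = P/ω = 431×745.7 / 162.3 = 1980 N·m.
For a hollow shaft with d_i/d_o = 0.564: τ_max = 16T/(π d_o³ (1−k⁴)), so d_o = [16T/(π τ_allow (1−k⁴))]^(1/3) = [16·1980/(π·1.25×10^8·0.8988)]^(1/3) = 0.04477 m.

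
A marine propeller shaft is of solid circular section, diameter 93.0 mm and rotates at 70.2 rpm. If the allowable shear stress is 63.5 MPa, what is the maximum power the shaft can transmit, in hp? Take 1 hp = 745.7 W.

98.9 hp

J = πd⁴/32 = π(0.0930)⁴/32 = 7.344×10^-6 m⁴.
T_max = τ_allow·J/r = 6.35×10^7 × 7.344×10^-6 / 0.0465 = 10030 N·m.
ω = 2π·70.2/60 = 7.351 rad/s, so P_max = T_max·ω = 7.373×10^4 W.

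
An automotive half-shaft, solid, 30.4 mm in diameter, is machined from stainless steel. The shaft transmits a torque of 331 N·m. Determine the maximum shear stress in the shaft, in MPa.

J = πd⁴/32 = π(0.0304)⁴/32 = 8.385×10^-8 m⁴.
τ_max = T·r/J = 331.0 × 0.0152 / 8.385×10^-8 = 6.000×10^7 Pa.

60.0 MPa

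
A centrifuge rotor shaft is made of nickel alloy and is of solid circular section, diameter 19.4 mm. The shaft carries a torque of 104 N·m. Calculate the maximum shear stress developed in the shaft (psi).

10500 psi

J = πd⁴/32 = π(0.0194)⁴/32 = 1.391×10^-8 m⁴.
τ_max = T·r/J = 104.0 × 0.00970 / 1.391×10^-8 = 7.254×10^7 Pa.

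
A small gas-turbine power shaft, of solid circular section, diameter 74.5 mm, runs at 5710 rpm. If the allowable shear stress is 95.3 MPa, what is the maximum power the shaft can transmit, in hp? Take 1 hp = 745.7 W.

6200 hp

J = πd⁴/32 = π(0.0745)⁴/32 = 3.024×10^-6 m⁴.
T_max = τ_allow·J/r = 9.53×10^7 × 3.024×10^-6 / 0.0372 = 7737 N·m.
ω = 2π·5710/60 = 597.9 rad/s, so P_max = T_max·ω = 4.627×10^6 W.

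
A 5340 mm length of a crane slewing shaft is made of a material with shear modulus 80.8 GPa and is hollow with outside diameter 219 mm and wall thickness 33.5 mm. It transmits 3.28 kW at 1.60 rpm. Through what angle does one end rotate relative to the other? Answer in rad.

ω = 2π·1.60/60 = 0.1676 rad/s, so T = P/ω = 3.28×10³ / 0.1676 = 19580 N·m.
J = π(d_o⁴ − d_i⁴)/32 = π(0.219⁴ − 0.152⁴)/32 = 1.734×10^-4 m⁴.
θ = T·L/(G·J) = 19580 × 5.34 / (80.8×10⁹ × 1.734×10^-4) = 7.460×10^-3 rad.

0.00746 rad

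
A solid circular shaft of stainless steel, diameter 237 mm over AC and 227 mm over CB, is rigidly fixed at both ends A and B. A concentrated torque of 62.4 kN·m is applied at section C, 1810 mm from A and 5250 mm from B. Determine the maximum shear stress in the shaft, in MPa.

Compatibility: T_A·a/J_AC = T_B·b/J_CB with T_A + T_B = T₀.
J_AC = 3.10×10^-4 m⁴, J_CB = 2.61×10^-4 m⁴, so T_A = T₀·(J_AC/a)/((J_AC/a)+(J_CB/b)) = 48370 N·m, T_B = 14030 N·m.
τ in each portion: τ_AC = 1.85×10^7 Pa, τ_CB = 6.11×10^6 Pa; maximum is in AC.
τ_max = T_AC·r/J = 48370·0.118/3.10×10^-4 = 1.850×10^7 Pa.

18.5 MPa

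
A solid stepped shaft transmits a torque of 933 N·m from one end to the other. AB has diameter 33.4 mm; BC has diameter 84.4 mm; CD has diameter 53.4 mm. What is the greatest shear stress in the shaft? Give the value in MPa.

Under the same torque, τ_max = 16T/(πd³) is largest where d is smallest — segment AB (d = 33.4 mm).
τ_max = 16·933.0/(π·(0.0334)³) = 1.275×10^8 Pa.

128 MPa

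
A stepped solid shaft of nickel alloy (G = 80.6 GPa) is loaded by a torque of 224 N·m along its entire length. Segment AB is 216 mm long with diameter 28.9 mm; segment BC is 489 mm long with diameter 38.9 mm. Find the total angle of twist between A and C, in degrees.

0.849°

J_AB = π(0.0289)⁴/32 = 6.85×10^-8 m⁴; J_BC = π(0.0389)⁴/32 = 2.25×10^-7 m⁴.
θ = (T/G)·Σ L_i/J_i = (224.0/80.6×10⁹)·(0.216/6.85×10^-8 + 0.489/2.25×10^-7) = 0.01481 rad.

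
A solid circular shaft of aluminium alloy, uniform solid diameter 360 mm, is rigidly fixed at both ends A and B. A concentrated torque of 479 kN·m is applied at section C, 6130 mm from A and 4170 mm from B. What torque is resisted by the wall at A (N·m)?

With uniform GJ and both ends fixed, compatibility θ_AC = θ_CB gives T_A·a = T_B·b, together with T_A + T_B = T₀.
T_A = T₀·b/(a+b) = 479000·4170/10300 = 193900 N·m; T_B = 285100 N·m.

194000 N·m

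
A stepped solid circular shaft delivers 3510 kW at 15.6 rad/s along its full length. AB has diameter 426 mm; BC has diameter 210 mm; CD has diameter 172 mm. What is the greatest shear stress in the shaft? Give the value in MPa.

225 MPa

ω = 15.6 rad/s, so T = P/ω = 3510×10³ / 15.60 = 225000 N·m.
Under the same torque, τ_max = 16T/(πd³) is largest where d is smallest — segment CD (d = 172 mm).
τ_max = 16·225000/(π·(0.172)³) = 2.252×10^8 Pa.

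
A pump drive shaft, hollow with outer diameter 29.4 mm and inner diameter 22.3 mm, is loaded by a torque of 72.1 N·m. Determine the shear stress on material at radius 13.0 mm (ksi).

J = π(d_o⁴ − d_i⁴)/32 = π(0.0294⁴ − 0.0223⁴)/32 = 4.907×10^-8 m⁴.
Shear stress varies linearly with radius: τ = T·r/J = 72.10 × 0.0130 / 4.907×10^-8 = 1.910×10^7 Pa.

2.77 ksi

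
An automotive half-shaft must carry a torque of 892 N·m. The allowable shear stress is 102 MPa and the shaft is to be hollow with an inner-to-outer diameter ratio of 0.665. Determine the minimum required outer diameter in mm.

38.1 mm

For a hollow shaft with d_i/d_o = 0.665: τ_max = 16T/(π d_o³ (1−k⁴)), so d_o = [16T/(π τ_allow (1−k⁴))]^(1/3) = [16·892.0/(π·1.02×10^8·0.8044)]^(1/3) = 0.03811 m.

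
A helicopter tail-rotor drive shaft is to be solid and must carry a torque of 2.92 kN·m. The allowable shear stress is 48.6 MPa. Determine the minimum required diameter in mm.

67.4 mm

For a solid shaft τ_max = 16T/(πd³), so d = (16T/(π τ_allow))^(1/3) = (16·2920/(π·4.86×10^7))^(1/3) = 0.06739 m.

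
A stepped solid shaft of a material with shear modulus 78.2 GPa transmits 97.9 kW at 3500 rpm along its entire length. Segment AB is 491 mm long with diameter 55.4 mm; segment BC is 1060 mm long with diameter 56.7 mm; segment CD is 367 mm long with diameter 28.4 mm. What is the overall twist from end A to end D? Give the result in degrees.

1.43°

ω = 2π·3500/60 = 366.5 rad/s, so T = P/ω = 97.9×10³ / 366.5 = 267.1 N·m.
J_AB = π(0.0554)⁴/32 = 9.25×10^-7 m⁴; J_BC = π(0.0567)⁴/32 = 1.01×10^-6 m⁴; J_CD = π(0.0284)⁴/32 = 6.39×10^-8 m⁴.
θ = (T/G)·Σ L_i/J_i = (267.1/78.2×10⁹)·(0.491/9.25×10^-7 + 1.06/1.01×10^-6 + 0.367/6.39×10^-8) = 0.02501 rad.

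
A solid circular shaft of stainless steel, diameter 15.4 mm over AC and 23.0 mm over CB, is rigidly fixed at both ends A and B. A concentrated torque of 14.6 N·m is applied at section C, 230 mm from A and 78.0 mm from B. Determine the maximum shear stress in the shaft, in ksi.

Compatibility: T_A·a/J_AC = T_B·b/J_CB with T_A + T_B = T₀.
J_AC = 5.52×10^-9 m⁴, J_CB = 2.75×10^-8 m⁴, so T_A = T₀·(J_AC/a)/((J_AC/a)+(J_CB/b)) = 0.9317 N·m, T_B = 13.67 N·m.
τ in each portion: τ_AC = 1.30×10^6 Pa, τ_CB = 5.72×10^6 Pa; maximum is in CB.
τ_max = T_CB·r/J = 13.67·0.0115/2.75×10^-8 = 5.721×10^6 Pa.

0.830 ksi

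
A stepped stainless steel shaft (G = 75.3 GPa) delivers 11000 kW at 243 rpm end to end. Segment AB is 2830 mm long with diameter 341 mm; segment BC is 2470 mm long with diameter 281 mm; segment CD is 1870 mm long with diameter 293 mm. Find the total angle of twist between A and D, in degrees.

ω = 2π·243/60 = 25.45 rad/s, so T = P/ω = 11000×10³ / 25.45 = 432300 N·m.
J_AB = π(0.341)⁴/32 = 1.33×10^-3 m⁴; J_BC = π(0.281)⁴/32 = 6.12×10^-4 m⁴; J_CD = π(0.293)⁴/32 = 7.24×10^-4 m⁴.
θ = (T/G)·Σ L_i/J_i = (432300/75.3×10⁹)·(2.83/1.33×10^-3 + 2.47/6.12×10^-4 + 1.87/7.24×10^-4) = 0.05024 rad.

2.88°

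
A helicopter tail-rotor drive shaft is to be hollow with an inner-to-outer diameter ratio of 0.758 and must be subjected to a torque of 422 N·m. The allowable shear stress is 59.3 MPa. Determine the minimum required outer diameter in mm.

37.8 mm

For a hollow shaft with d_i/d_o = 0.758: τ_max = 16T/(π d_o³ (1−k⁴)), so d_o = [16T/(π τ_allow (1−k⁴))]^(1/3) = [16·422.0/(π·5.93×10^7·0.6699)]^(1/3) = 0.03782 m.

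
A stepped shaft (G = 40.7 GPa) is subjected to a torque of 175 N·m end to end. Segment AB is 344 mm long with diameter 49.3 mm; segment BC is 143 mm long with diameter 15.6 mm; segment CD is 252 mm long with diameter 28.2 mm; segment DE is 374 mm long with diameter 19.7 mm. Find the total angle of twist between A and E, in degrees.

13.4°

J_AB = π(0.0493)⁴/32 = 5.80×10^-7 m⁴; J_BC = π(0.0156)⁴/32 = 5.81×10^-9 m⁴; J_CD = π(0.0282)⁴/32 = 6.21×10^-8 m⁴; J_DE = π(0.0197)⁴/32 = 1.48×10^-8 m⁴.
θ = (T/G)·Σ L_i/J_i = (175.0/40.7×10⁹)·(0.344/5.80×10^-7 + 0.143/5.81×10^-9 + 0.252/6.21×10^-8 + 0.374/1.48×10^-8) = 0.2345 rad.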